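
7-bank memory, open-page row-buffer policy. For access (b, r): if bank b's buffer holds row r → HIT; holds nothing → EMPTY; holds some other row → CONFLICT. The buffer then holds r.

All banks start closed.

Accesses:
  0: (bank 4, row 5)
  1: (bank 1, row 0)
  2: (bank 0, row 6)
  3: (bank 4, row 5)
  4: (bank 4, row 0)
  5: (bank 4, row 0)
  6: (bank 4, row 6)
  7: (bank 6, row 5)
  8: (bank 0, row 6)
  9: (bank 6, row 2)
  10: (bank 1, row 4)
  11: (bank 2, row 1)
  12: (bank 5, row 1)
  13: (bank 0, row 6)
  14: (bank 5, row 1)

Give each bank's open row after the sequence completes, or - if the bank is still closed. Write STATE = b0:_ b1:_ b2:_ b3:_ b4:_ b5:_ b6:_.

step 0: bank4 None->5 [EMPTY]
step 1: bank1 None->0 [EMPTY]
step 2: bank0 None->6 [EMPTY]
step 3: bank4 5->5 [HIT]
step 4: bank4 5->0 [CONFLICT]
step 5: bank4 0->0 [HIT]
step 6: bank4 0->6 [CONFLICT]
step 7: bank6 None->5 [EMPTY]
step 8: bank0 6->6 [HIT]
step 9: bank6 5->2 [CONFLICT]
step 10: bank1 0->4 [CONFLICT]
step 11: bank2 None->1 [EMPTY]
step 12: bank5 None->1 [EMPTY]
step 13: bank0 6->6 [HIT]
step 14: bank5 1->1 [HIT]

STATE = b0:6 b1:4 b2:1 b3:- b4:6 b5:1 b6:2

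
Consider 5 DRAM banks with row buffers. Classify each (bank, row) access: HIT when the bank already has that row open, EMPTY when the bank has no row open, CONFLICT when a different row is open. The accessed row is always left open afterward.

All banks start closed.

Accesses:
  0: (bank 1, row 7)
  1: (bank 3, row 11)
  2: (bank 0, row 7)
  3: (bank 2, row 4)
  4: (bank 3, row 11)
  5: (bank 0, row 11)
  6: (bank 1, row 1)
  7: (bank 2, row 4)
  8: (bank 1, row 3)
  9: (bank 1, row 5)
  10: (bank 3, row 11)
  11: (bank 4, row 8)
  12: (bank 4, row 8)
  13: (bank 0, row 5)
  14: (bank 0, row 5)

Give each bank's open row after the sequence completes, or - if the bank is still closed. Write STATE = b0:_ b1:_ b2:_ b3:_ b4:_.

#0 (1,7) E
#1 (3,11) E
#2 (0,7) E
#3 (2,4) E
#4 (3,11) H  (was 11)
#5 (0,11) C  (was 7)
#6 (1,1) C  (was 7)
#7 (2,4) H  (was 4)
#8 (1,3) C  (was 1)
#9 (1,5) C  (was 3)
#10 (3,11) H  (was 11)
#11 (4,8) E
#12 (4,8) H  (was 8)
#13 (0,5) C  (was 11)
#14 (0,5) H  (was 5)

STATE = b0:5 b1:5 b2:4 b3:11 b4:8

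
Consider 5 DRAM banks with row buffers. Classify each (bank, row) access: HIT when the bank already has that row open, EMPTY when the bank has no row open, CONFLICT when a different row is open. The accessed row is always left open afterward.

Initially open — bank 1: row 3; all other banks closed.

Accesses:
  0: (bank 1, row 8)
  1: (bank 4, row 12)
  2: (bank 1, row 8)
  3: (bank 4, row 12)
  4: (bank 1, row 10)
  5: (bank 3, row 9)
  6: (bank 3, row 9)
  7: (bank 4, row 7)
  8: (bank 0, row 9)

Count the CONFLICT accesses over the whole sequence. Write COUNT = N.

COUNT = 3

0: bank 1 row 8 — prev 3 → CONFLICT
1: bank 4 row 12 — prev None → EMPTY
2: bank 1 row 8 — prev 8 → HIT
3: bank 4 row 12 — prev 12 → HIT
4: bank 1 row 10 — prev 8 → CONFLICT
5: bank 3 row 9 — prev None → EMPTY
6: bank 3 row 9 — prev 9 → HIT
7: bank 4 row 7 — prev 12 → CONFLICT
8: bank 0 row 9 — prev None → EMPTY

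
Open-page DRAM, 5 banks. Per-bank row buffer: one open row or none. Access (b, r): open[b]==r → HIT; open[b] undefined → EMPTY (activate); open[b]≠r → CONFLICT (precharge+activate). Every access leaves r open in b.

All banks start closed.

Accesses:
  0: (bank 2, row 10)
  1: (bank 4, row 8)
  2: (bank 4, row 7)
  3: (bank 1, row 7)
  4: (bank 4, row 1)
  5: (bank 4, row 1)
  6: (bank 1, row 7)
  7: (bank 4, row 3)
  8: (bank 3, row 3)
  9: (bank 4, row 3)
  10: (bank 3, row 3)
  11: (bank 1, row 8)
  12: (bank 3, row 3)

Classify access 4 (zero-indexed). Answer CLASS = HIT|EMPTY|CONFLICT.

CLASS = CONFLICT

#0 (2,10) E
#1 (4,8) E
#2 (4,7) C  (was 8)
#3 (1,7) E
#4 (4,1) C  (was 7)
#5 (4,1) H  (was 1)
#6 (1,7) H  (was 7)
#7 (4,3) C  (was 1)
#8 (3,3) E
#9 (4,3) H  (was 3)
#10 (3,3) H  (was 3)
#11 (1,8) C  (was 7)
#12 (3,3) H  (was 3)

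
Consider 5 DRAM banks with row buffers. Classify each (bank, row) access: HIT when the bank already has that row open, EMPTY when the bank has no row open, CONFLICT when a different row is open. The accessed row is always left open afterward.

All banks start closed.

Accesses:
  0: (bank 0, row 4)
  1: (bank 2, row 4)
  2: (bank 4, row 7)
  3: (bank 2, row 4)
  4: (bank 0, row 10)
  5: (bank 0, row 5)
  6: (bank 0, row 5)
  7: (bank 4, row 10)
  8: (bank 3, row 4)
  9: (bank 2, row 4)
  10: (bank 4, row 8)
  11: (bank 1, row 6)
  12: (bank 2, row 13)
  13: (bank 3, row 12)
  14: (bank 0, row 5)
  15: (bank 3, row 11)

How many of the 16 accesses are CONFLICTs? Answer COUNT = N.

COUNT = 7

0: bank 0 row 4 — prev None → EMPTY
1: bank 2 row 4 — prev None → EMPTY
2: bank 4 row 7 — prev None → EMPTY
3: bank 2 row 4 — prev 4 → HIT
4: bank 0 row 10 — prev 4 → CONFLICT
5: bank 0 row 5 — prev 10 → CONFLICT
6: bank 0 row 5 — prev 5 → HIT
7: bank 4 row 10 — prev 7 → CONFLICT
8: bank 3 row 4 — prev None → EMPTY
9: bank 2 row 4 — prev 4 → HIT
10: bank 4 row 8 — prev 10 → CONFLICT
11: bank 1 row 6 — prev None → EMPTY
12: bank 2 row 13 — prev 4 → CONFLICT
13: bank 3 row 12 — prev 4 → CONFLICT
14: bank 0 row 5 — prev 5 → HIT
15: bank 3 row 11 — prev 12 → CONFLICT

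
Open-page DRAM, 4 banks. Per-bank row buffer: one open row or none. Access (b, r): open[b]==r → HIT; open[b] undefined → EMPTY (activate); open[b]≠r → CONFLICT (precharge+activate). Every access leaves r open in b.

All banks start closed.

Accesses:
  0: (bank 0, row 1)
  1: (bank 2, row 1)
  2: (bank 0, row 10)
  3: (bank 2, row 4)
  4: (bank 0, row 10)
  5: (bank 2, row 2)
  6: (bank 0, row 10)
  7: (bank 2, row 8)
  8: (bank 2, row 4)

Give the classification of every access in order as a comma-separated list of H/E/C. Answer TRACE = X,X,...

step 0: bank0 None->1 [EMPTY]
step 1: bank2 None->1 [EMPTY]
step 2: bank0 1->10 [CONFLICT]
step 3: bank2 1->4 [CONFLICT]
step 4: bank0 10->10 [HIT]
step 5: bank2 4->2 [CONFLICT]
step 6: bank0 10->10 [HIT]
step 7: bank2 2->8 [CONFLICT]
step 8: bank2 8->4 [CONFLICT]

TRACE = E,E,C,C,H,C,H,C,C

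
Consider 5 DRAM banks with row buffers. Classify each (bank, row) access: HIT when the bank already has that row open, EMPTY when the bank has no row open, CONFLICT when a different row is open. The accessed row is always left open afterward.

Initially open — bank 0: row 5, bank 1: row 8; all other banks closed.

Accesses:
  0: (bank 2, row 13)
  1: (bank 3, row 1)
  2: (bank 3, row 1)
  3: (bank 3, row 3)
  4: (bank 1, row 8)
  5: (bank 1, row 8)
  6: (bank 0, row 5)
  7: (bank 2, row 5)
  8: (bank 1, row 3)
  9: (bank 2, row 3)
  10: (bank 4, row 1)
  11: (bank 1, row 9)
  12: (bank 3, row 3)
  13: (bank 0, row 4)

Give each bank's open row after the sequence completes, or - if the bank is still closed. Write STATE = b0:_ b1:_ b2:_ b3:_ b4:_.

#0 (2,13) E
#1 (3,1) E
#2 (3,1) H  (was 1)
#3 (3,3) C  (was 1)
#4 (1,8) H  (was 8)
#5 (1,8) H  (was 8)
#6 (0,5) H  (was 5)
#7 (2,5) C  (was 13)
#8 (1,3) C  (was 8)
#9 (2,3) C  (was 5)
#10 (4,1) E
#11 (1,9) C  (was 3)
#12 (3,3) H  (was 3)
#13 (0,4) C  (was 5)

STATE = b0:4 b1:9 b2:3 b3:3 b4:1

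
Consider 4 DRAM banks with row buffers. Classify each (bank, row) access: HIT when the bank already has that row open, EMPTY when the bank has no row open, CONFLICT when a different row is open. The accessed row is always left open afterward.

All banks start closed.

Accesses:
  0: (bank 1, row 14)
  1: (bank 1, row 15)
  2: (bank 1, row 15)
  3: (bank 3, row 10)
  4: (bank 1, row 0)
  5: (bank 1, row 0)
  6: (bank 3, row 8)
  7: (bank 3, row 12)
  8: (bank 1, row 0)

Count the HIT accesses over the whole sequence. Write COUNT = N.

COUNT = 3

0: bank 1 row 14 — prev None → EMPTY
1: bank 1 row 15 — prev 14 → CONFLICT
2: bank 1 row 15 — prev 15 → HIT
3: bank 3 row 10 — prev None → EMPTY
4: bank 1 row 0 — prev 15 → CONFLICT
5: bank 1 row 0 — prev 0 → HIT
6: bank 3 row 8 — prev 10 → CONFLICT
7: bank 3 row 12 — prev 8 → CONFLICT
8: bank 1 row 0 — prev 0 → HIT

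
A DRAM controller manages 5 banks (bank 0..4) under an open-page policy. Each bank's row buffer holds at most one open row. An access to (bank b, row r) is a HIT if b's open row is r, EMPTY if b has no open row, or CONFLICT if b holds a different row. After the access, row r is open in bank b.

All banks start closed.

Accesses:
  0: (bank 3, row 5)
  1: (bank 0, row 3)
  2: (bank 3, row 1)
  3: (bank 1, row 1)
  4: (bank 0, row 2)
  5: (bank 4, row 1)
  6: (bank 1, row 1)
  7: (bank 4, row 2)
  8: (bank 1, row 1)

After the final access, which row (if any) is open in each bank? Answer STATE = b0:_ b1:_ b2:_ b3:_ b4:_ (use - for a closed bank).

STATE = b0:2 b1:1 b2:- b3:1 b4:2

step 0: bank3 None->5 [EMPTY]
step 1: bank0 None->3 [EMPTY]
step 2: bank3 5->1 [CONFLICT]
step 3: bank1 None->1 [EMPTY]
step 4: bank0 3->2 [CONFLICT]
step 5: bank4 None->1 [EMPTY]
step 6: bank1 1->1 [HIT]
step 7: bank4 1->2 [CONFLICT]
step 8: bank1 1->1 [HIT]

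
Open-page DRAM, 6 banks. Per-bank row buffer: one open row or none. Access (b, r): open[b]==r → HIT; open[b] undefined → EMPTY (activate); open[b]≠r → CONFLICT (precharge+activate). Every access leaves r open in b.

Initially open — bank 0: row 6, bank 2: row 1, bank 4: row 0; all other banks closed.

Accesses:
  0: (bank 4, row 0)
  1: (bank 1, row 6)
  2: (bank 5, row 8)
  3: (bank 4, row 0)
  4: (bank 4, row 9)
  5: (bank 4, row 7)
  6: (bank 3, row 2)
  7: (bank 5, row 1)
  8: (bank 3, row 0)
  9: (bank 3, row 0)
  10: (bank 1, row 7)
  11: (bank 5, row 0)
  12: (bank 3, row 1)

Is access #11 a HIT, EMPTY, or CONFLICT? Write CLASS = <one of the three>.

#0 (4,0) H  (was 0)
#1 (1,6) E
#2 (5,8) E
#3 (4,0) H  (was 0)
#4 (4,9) C  (was 0)
#5 (4,7) C  (was 9)
#6 (3,2) E
#7 (5,1) C  (was 8)
#8 (3,0) C  (was 2)
#9 (3,0) H  (was 0)
#10 (1,7) C  (was 6)
#11 (5,0) C  (was 1)
#12 (3,1) C  (was 0)

CLASS = CONFLICT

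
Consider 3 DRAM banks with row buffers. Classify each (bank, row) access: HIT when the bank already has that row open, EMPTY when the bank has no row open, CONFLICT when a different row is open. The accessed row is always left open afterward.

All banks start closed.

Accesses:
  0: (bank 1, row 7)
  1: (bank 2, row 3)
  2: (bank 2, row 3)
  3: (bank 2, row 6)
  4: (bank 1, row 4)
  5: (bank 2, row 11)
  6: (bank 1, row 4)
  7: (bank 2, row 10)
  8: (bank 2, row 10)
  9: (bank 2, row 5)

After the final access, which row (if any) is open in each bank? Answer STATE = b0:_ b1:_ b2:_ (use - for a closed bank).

STATE = b0:- b1:4 b2:5

  [0] b1 r7: no row ⇒ E
  [1] b2 r3: no row ⇒ E
  [2] b2 r3: had r3 ⇒ H
  [3] b2 r6: had r3 ⇒ C
  [4] b1 r4: had r7 ⇒ C
  [5] b2 r11: had r6 ⇒ C
  [6] b1 r4: had r4 ⇒ H
  [7] b2 r10: had r11 ⇒ C
  [8] b2 r10: had r10 ⇒ H
  [9] b2 r5: had r10 ⇒ C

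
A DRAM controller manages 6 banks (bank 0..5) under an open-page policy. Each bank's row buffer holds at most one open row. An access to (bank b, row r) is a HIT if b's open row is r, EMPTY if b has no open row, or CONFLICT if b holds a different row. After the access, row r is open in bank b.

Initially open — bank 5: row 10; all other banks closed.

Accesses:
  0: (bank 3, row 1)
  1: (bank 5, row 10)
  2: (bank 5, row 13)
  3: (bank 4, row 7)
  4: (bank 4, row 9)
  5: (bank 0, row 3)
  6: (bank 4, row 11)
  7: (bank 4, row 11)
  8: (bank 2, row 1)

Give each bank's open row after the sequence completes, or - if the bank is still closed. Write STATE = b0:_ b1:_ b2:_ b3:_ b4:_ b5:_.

STATE = b0:3 b1:- b2:1 b3:1 b4:11 b5:13

  [0] b3 r1: no row ⇒ E
  [1] b5 r10: had r10 ⇒ H
  [2] b5 r13: had r10 ⇒ C
  [3] b4 r7: no row ⇒ E
  [4] b4 r9: had r7 ⇒ C
  [5] b0 r3: no row ⇒ E
  [6] b4 r11: had r9 ⇒ C
  [7] b4 r11: had r11 ⇒ H
  [8] b2 r1: no row ⇒ E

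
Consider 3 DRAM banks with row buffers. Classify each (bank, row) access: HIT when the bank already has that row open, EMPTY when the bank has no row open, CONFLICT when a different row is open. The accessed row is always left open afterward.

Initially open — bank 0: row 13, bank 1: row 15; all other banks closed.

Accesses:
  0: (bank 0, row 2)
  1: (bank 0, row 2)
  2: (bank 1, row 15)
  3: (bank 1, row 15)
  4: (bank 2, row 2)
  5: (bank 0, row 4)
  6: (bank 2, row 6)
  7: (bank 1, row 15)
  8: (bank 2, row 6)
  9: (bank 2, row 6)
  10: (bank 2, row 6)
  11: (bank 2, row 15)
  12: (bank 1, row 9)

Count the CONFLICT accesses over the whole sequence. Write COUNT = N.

#0 (0,2) C  (was 13)
#1 (0,2) H  (was 2)
#2 (1,15) H  (was 15)
#3 (1,15) H  (was 15)
#4 (2,2) E
#5 (0,4) C  (was 2)
#6 (2,6) C  (was 2)
#7 (1,15) H  (was 15)
#8 (2,6) H  (was 6)
#9 (2,6) H  (was 6)
#10 (2,6) H  (was 6)
#11 (2,15) C  (was 6)
#12 (1,9) C  (was 15)

COUNT = 5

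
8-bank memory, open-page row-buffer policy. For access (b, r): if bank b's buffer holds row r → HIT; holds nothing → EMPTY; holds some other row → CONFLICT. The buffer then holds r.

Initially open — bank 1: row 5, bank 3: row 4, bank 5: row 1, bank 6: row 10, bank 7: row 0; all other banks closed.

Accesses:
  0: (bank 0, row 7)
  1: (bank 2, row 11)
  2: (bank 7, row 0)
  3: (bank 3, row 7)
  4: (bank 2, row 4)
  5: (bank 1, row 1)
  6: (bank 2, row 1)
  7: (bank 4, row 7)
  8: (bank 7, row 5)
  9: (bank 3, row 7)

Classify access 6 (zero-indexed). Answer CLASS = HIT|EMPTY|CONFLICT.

CLASS = CONFLICT

  [0] b0 r7: no row ⇒ E
  [1] b2 r11: no row ⇒ E
  [2] b7 r0: had r0 ⇒ H
  [3] b3 r7: had r4 ⇒ C
  [4] b2 r4: had r11 ⇒ C
  [5] b1 r1: had r5 ⇒ C
  [6] b2 r1: had r4 ⇒ C
  [7] b4 r7: no row ⇒ E
  [8] b7 r5: had r0 ⇒ C
  [9] b3 r7: had r7 ⇒ H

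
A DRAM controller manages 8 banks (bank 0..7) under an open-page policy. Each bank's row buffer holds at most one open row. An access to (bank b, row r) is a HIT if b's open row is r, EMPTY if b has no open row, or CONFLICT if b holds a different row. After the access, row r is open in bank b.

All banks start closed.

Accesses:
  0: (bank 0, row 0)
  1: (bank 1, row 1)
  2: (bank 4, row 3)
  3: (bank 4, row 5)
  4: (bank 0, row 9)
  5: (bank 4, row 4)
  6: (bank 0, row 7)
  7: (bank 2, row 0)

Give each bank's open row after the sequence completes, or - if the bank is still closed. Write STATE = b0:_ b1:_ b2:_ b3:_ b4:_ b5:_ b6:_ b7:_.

STATE = b0:7 b1:1 b2:0 b3:- b4:4 b5:- b6:- b7:-

#0 (0,0) E
#1 (1,1) E
#2 (4,3) E
#3 (4,5) C  (was 3)
#4 (0,9) C  (was 0)
#5 (4,4) C  (was 5)
#6 (0,7) C  (was 9)
#7 (2,0) E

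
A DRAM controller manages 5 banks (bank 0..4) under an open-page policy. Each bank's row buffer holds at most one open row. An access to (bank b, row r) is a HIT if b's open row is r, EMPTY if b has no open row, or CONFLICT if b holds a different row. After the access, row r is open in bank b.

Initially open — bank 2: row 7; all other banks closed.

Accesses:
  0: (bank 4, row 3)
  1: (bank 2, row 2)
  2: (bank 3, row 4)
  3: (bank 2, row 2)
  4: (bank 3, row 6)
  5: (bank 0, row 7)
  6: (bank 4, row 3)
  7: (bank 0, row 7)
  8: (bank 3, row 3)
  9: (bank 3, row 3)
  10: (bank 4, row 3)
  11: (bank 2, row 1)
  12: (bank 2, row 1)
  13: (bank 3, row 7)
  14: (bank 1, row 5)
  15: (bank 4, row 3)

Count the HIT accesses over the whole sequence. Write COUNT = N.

#0 (4,3) E
#1 (2,2) C  (was 7)
#2 (3,4) E
#3 (2,2) H  (was 2)
#4 (3,6) C  (was 4)
#5 (0,7) E
#6 (4,3) H  (was 3)
#7 (0,7) H  (was 7)
#8 (3,3) C  (was 6)
#9 (3,3) H  (was 3)
#10 (4,3) H  (was 3)
#11 (2,1) C  (was 2)
#12 (2,1) H  (was 1)
#13 (3,7) C  (was 3)
#14 (1,5) E
#15 (4,3) H  (was 3)

COUNT = 7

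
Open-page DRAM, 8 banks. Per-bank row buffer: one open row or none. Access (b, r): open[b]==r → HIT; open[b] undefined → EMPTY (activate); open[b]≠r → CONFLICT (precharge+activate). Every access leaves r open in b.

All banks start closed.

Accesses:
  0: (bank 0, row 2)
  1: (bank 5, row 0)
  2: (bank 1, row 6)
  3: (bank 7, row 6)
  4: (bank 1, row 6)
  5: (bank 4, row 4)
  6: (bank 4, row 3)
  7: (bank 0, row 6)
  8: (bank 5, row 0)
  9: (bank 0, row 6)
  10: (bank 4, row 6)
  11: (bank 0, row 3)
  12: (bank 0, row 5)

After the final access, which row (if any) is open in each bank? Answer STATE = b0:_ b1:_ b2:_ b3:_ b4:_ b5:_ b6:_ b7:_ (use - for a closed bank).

STATE = b0:5 b1:6 b2:- b3:- b4:6 b5:0 b6:- b7:6

0: bank 0 row 2 — prev None → EMPTY
1: bank 5 row 0 — prev None → EMPTY
2: bank 1 row 6 — prev None → EMPTY
3: bank 7 row 6 — prev None → EMPTY
4: bank 1 row 6 — prev 6 → HIT
5: bank 4 row 4 — prev None → EMPTY
6: bank 4 row 3 — prev 4 → CONFLICT
7: bank 0 row 6 — prev 2 → CONFLICT
8: bank 5 row 0 — prev 0 → HIT
9: bank 0 row 6 — prev 6 → HIT
10: bank 4 row 6 — prev 3 → CONFLICT
11: bank 0 row 3 — prev 6 → CONFLICT
12: bank 0 row 5 — prev 3 → CONFLICT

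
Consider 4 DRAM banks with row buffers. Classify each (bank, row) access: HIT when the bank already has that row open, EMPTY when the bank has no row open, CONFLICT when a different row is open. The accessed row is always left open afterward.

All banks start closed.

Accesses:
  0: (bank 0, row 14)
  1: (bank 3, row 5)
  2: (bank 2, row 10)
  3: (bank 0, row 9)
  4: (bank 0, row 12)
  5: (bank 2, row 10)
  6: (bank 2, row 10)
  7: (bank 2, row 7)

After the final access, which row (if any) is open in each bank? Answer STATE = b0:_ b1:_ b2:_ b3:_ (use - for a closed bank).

0: bank 0 row 14 — prev None → EMPTY
1: bank 3 row 5 — prev None → EMPTY
2: bank 2 row 10 — prev None → EMPTY
3: bank 0 row 9 — prev 14 → CONFLICT
4: bank 0 row 12 — prev 9 → CONFLICT
5: bank 2 row 10 — prev 10 → HIT
6: bank 2 row 10 — prev 10 → HIT
7: bank 2 row 7 — prev 10 → CONFLICT

STATE = b0:12 b1:- b2:7 b3:5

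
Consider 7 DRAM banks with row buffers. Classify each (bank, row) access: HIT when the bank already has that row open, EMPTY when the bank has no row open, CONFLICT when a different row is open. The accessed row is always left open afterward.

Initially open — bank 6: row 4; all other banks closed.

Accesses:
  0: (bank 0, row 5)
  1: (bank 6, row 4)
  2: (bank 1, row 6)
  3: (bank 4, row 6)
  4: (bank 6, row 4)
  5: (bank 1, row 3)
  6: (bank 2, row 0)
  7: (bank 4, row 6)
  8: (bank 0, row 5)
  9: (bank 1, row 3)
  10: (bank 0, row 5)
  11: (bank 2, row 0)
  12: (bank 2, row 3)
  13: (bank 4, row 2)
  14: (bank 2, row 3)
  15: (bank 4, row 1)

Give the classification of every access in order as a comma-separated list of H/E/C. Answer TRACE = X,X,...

0: bank 0 row 5 — prev None → EMPTY
1: bank 6 row 4 — prev 4 → HIT
2: bank 1 row 6 — prev None → EMPTY
3: bank 4 row 6 — prev None → EMPTY
4: bank 6 row 4 — prev 4 → HIT
5: bank 1 row 3 — prev 6 → CONFLICT
6: bank 2 row 0 — prev None → EMPTY
7: bank 4 row 6 — prev 6 → HIT
8: bank 0 row 5 — prev 5 → HIT
9: bank 1 row 3 — prev 3 → HIT
10: bank 0 row 5 — prev 5 → HIT
11: bank 2 row 0 — prev 0 → HIT
12: bank 2 row 3 — prev 0 → CONFLICT
13: bank 4 row 2 — prev 6 → CONFLICT
14: bank 2 row 3 — prev 3 → HIT
15: bank 4 row 1 — prev 2 → CONFLICT

TRACE = E,H,E,E,H,C,E,H,H,H,H,H,C,C,H,C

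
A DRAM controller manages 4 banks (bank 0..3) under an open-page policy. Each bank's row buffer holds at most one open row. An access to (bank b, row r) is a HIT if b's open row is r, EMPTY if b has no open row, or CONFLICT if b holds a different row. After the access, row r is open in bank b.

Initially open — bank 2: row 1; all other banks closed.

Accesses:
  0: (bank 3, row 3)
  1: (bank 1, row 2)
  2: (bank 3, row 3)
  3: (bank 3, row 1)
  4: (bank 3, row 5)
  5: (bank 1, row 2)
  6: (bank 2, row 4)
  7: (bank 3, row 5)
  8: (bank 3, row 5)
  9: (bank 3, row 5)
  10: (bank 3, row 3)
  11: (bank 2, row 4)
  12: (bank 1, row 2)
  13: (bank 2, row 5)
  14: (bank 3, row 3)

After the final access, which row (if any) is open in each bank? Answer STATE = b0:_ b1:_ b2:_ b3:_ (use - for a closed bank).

STATE = b0:- b1:2 b2:5 b3:3

#0 (3,3) E
#1 (1,2) E
#2 (3,3) H  (was 3)
#3 (3,1) C  (was 3)
#4 (3,5) C  (was 1)
#5 (1,2) H  (was 2)
#6 (2,4) C  (was 1)
#7 (3,5) H  (was 5)
#8 (3,5) H  (was 5)
#9 (3,5) H  (was 5)
#10 (3,3) C  (was 5)
#11 (2,4) H  (was 4)
#12 (1,2) H  (was 2)
#13 (2,5) C  (was 4)
#14 (3,3) H  (was 3)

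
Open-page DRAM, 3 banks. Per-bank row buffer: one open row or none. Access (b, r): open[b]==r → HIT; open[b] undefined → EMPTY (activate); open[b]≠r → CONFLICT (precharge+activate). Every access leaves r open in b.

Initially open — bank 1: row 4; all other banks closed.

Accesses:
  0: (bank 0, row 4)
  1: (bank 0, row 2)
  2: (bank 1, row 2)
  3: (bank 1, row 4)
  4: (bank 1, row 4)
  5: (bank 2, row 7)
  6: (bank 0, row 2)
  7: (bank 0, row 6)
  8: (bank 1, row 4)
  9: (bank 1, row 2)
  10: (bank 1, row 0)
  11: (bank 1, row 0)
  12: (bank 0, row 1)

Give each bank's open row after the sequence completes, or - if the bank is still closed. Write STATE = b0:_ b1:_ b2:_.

STATE = b0:1 b1:0 b2:7

  [0] b0 r4: no row ⇒ E
  [1] b0 r2: had r4 ⇒ C
  [2] b1 r2: had r4 ⇒ C
  [3] b1 r4: had r2 ⇒ C
  [4] b1 r4: had r4 ⇒ H
  [5] b2 r7: no row ⇒ E
  [6] b0 r2: had r2 ⇒ H
  [7] b0 r6: had r2 ⇒ C
  [8] b1 r4: had r4 ⇒ H
  [9] b1 r2: had r4 ⇒ C
  [10] b1 r0: had r2 ⇒ C
  [11] b1 r0: had r0 ⇒ H
  [12] b0 r1: had r6 ⇒ C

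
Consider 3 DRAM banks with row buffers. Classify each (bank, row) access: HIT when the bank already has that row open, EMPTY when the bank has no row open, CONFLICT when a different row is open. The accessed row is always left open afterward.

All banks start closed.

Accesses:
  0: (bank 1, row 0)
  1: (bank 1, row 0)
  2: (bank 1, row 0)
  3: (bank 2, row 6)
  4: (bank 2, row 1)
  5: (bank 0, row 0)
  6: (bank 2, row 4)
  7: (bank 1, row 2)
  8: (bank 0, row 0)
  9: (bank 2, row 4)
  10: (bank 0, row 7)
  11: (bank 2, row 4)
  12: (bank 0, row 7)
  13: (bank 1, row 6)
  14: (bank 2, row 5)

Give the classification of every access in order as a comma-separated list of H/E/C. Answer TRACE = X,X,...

  [0] b1 r0: no row ⇒ E
  [1] b1 r0: had r0 ⇒ H
  [2] b1 r0: had r0 ⇒ H
  [3] b2 r6: no row ⇒ E
  [4] b2 r1: had r6 ⇒ C
  [5] b0 r0: no row ⇒ E
  [6] b2 r4: had r1 ⇒ C
  [7] b1 r2: had r0 ⇒ C
  [8] b0 r0: had r0 ⇒ H
  [9] b2 r4: had r4 ⇒ H
  [10] b0 r7: had r0 ⇒ C
  [11] b2 r4: had r4 ⇒ H
  [12] b0 r7: had r7 ⇒ H
  [13] b1 r6: had r2 ⇒ C
  [14] b2 r5: had r4 ⇒ C

TRACE = E,H,H,E,C,E,C,C,H,H,C,H,H,C,C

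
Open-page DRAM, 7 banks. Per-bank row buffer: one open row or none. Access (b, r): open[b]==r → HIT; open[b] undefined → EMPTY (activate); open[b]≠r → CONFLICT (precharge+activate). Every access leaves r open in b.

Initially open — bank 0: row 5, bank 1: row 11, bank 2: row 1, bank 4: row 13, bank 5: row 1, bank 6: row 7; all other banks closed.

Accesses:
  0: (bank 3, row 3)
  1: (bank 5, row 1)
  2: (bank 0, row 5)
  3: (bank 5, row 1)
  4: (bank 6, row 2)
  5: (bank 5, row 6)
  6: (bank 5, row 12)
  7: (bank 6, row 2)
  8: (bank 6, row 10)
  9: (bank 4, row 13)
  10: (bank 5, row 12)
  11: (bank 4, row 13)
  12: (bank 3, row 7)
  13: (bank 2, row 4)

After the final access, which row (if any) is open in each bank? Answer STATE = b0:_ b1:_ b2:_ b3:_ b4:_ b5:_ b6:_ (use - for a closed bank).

STATE = b0:5 b1:11 b2:4 b3:7 b4:13 b5:12 b6:10

step 0: bank3 None->3 [EMPTY]
step 1: bank5 1->1 [HIT]
step 2: bank0 5->5 [HIT]
step 3: bank5 1->1 [HIT]
step 4: bank6 7->2 [CONFLICT]
step 5: bank5 1->6 [CONFLICT]
step 6: bank5 6->12 [CONFLICT]
step 7: bank6 2->2 [HIT]
step 8: bank6 2->10 [CONFLICT]
step 9: bank4 13->13 [HIT]
step 10: bank5 12->12 [HIT]
step 11: bank4 13->13 [HIT]
step 12: bank3 3->7 [CONFLICT]
step 13: bank2 1->4 [CONFLICT]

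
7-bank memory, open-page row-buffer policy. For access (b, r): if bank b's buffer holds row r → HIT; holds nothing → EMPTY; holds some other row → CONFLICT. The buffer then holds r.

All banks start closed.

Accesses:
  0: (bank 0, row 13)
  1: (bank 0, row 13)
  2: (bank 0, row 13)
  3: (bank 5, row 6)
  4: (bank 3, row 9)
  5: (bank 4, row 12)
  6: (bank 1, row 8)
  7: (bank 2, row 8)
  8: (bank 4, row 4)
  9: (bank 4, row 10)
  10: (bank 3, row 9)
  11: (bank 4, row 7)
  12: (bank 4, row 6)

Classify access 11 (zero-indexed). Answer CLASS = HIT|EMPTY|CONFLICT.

step 0: bank0 None->13 [EMPTY]
step 1: bank0 13->13 [HIT]
step 2: bank0 13->13 [HIT]
step 3: bank5 None->6 [EMPTY]
step 4: bank3 None->9 [EMPTY]
step 5: bank4 None->12 [EMPTY]
step 6: bank1 None->8 [EMPTY]
step 7: bank2 None->8 [EMPTY]
step 8: bank4 12->4 [CONFLICT]
step 9: bank4 4->10 [CONFLICT]
step 10: bank3 9->9 [HIT]
step 11: bank4 10->7 [CONFLICT]
step 12: bank4 7->6 [CONFLICT]

CLASS = CONFLICT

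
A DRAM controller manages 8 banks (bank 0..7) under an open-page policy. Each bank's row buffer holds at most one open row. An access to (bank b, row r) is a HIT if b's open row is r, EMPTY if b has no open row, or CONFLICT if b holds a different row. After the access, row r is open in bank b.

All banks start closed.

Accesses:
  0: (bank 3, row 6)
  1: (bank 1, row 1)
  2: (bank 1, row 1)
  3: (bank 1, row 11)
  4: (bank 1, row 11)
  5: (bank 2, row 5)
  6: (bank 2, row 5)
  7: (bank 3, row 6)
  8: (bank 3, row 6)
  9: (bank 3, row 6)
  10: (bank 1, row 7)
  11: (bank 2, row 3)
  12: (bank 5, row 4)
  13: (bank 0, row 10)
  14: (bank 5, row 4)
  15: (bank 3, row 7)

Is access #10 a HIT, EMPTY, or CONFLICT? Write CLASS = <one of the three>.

  [0] b3 r6: no row ⇒ E
  [1] b1 r1: no row ⇒ E
  [2] b1 r1: had r1 ⇒ H
  [3] b1 r11: had r1 ⇒ C
  [4] b1 r11: had r11 ⇒ H
  [5] b2 r5: no row ⇒ E
  [6] b2 r5: had r5 ⇒ H
  [7] b3 r6: had r6 ⇒ H
  [8] b3 r6: had r6 ⇒ H
  [9] b3 r6: had r6 ⇒ H
  [10] b1 r7: had r11 ⇒ C
  [11] b2 r3: had r5 ⇒ C
  [12] b5 r4: no row ⇒ E
  [13] b0 r10: no row ⇒ E
  [14] b5 r4: had r4 ⇒ H
  [15] b3 r7: had r6 ⇒ C

CLASS = CONFLICT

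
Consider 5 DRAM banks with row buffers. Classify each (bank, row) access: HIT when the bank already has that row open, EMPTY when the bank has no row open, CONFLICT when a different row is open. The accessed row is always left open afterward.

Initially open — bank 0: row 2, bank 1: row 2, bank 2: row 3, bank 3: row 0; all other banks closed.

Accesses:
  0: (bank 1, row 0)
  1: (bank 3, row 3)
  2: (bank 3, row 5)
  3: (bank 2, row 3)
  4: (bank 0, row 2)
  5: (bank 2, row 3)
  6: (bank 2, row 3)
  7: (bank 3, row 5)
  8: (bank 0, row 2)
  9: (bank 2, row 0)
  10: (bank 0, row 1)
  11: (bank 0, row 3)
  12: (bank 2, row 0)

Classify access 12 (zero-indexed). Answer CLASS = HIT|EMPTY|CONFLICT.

step 0: bank1 2->0 [CONFLICT]
step 1: bank3 0->3 [CONFLICT]
step 2: bank3 3->5 [CONFLICT]
step 3: bank2 3->3 [HIT]
step 4: bank0 2->2 [HIT]
step 5: bank2 3->3 [HIT]
step 6: bank2 3->3 [HIT]
step 7: bank3 5->5 [HIT]
step 8: bank0 2->2 [HIT]
step 9: bank2 3->0 [CONFLICT]
step 10: bank0 2->1 [CONFLICT]
step 11: bank0 1->3 [CONFLICT]
step 12: bank2 0->0 [HIT]

CLASS = HIT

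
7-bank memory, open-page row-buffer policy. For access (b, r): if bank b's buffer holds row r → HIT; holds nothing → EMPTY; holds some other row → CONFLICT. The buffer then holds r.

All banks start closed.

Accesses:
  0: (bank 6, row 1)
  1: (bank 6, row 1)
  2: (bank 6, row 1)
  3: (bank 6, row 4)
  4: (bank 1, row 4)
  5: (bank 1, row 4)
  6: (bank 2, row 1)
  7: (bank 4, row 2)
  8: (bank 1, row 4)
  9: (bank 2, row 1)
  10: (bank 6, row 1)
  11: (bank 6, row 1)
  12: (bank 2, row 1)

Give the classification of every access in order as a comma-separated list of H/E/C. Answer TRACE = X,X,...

TRACE = E,H,H,C,E,H,E,E,H,H,C,H,H

  [0] b6 r1: no row ⇒ E
  [1] b6 r1: had r1 ⇒ H
  [2] b6 r1: had r1 ⇒ H
  [3] b6 r4: had r1 ⇒ C
  [4] b1 r4: no row ⇒ E
  [5] b1 r4: had r4 ⇒ H
  [6] b2 r1: no row ⇒ E
  [7] b4 r2: no row ⇒ E
  [8] b1 r4: had r4 ⇒ H
  [9] b2 r1: had r1 ⇒ H
  [10] b6 r1: had r4 ⇒ C
  [11] b6 r1: had r1 ⇒ H
  [12] b2 r1: had r1 ⇒ H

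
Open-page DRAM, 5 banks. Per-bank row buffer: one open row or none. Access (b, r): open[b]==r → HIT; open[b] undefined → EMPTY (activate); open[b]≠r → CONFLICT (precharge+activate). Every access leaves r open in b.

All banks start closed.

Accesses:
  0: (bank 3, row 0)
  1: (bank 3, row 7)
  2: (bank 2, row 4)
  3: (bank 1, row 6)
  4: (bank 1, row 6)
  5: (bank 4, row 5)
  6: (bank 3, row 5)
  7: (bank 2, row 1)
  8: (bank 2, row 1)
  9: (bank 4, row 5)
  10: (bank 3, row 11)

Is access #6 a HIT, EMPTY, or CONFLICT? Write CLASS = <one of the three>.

0: bank 3 row 0 — prev None → EMPTY
1: bank 3 row 7 — prev 0 → CONFLICT
2: bank 2 row 4 — prev None → EMPTY
3: bank 1 row 6 — prev None → EMPTY
4: bank 1 row 6 — prev 6 → HIT
5: bank 4 row 5 — prev None → EMPTY
6: bank 3 row 5 — prev 7 → CONFLICT
7: bank 2 row 1 — prev 4 → CONFLICT
8: bank 2 row 1 — prev 1 → HIT
9: bank 4 row 5 — prev 5 → HIT
10: bank 3 row 11 — prev 5 → CONFLICT

CLASS = CONFLICT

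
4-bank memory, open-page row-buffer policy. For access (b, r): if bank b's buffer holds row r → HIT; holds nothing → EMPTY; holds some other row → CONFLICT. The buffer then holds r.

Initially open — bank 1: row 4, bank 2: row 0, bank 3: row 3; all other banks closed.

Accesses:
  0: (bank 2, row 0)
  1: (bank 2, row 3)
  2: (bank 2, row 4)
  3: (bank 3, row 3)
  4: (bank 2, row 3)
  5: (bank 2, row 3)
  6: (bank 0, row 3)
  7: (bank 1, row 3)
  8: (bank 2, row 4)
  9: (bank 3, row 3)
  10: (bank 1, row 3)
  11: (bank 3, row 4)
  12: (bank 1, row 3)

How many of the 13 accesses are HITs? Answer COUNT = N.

COUNT = 6

  [0] b2 r0: had r0 ⇒ H
  [1] b2 r3: had r0 ⇒ C
  [2] b2 r4: had r3 ⇒ C
  [3] b3 r3: had r3 ⇒ H
  [4] b2 r3: had r4 ⇒ C
  [5] b2 r3: had r3 ⇒ H
  [6] b0 r3: no row ⇒ E
  [7] b1 r3: had r4 ⇒ C
  [8] b2 r4: had r3 ⇒ C
  [9] b3 r3: had r3 ⇒ H
  [10] b1 r3: had r3 ⇒ H
  [11] b3 r4: had r3 ⇒ C
  [12] b1 r3: had r3 ⇒ H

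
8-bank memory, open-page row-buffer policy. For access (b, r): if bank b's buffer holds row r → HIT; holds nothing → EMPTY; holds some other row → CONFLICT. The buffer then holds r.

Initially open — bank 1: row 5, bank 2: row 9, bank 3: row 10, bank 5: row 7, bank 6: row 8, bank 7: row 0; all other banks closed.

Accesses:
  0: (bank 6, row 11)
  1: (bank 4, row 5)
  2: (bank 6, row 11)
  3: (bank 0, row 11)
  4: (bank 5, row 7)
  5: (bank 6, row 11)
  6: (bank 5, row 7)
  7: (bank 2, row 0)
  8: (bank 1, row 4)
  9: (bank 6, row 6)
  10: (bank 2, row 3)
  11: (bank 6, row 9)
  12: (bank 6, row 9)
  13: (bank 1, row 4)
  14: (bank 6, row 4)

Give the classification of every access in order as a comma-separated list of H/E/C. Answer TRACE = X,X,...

#0 (6,11) C  (was 8)
#1 (4,5) E
#2 (6,11) H  (was 11)
#3 (0,11) E
#4 (5,7) H  (was 7)
#5 (6,11) H  (was 11)
#6 (5,7) H  (was 7)
#7 (2,0) C  (was 9)
#8 (1,4) C  (was 5)
#9 (6,6) C  (was 11)
#10 (2,3) C  (was 0)
#11 (6,9) C  (was 6)
#12 (6,9) H  (was 9)
#13 (1,4) H  (was 4)
#14 (6,4) C  (was 9)

TRACE = C,E,H,E,H,H,H,C,C,C,C,C,H,H,C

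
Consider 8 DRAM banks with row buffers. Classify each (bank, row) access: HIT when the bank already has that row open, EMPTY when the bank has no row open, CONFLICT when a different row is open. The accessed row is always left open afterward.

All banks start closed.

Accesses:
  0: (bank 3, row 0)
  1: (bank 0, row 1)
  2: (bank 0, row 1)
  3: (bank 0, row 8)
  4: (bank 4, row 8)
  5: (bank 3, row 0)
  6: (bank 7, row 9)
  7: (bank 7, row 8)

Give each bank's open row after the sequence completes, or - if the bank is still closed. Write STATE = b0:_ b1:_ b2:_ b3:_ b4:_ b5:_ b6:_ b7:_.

STATE = b0:8 b1:- b2:- b3:0 b4:8 b5:- b6:- b7:8

#0 (3,0) E
#1 (0,1) E
#2 (0,1) H  (was 1)
#3 (0,8) C  (was 1)
#4 (4,8) E
#5 (3,0) H  (was 0)
#6 (7,9) E
#7 (7,8) C  (was 9)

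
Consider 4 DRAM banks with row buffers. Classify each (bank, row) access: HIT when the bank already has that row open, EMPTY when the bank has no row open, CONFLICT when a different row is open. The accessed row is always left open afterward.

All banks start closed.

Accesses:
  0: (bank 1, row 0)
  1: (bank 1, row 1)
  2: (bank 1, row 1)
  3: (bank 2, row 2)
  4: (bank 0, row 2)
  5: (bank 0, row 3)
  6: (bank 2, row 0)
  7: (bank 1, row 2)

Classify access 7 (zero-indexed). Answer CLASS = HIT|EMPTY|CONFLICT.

CLASS = CONFLICT

#0 (1,0) E
#1 (1,1) C  (was 0)
#2 (1,1) H  (was 1)
#3 (2,2) E
#4 (0,2) E
#5 (0,3) C  (was 2)
#6 (2,0) C  (was 2)
#7 (1,2) C  (was 1)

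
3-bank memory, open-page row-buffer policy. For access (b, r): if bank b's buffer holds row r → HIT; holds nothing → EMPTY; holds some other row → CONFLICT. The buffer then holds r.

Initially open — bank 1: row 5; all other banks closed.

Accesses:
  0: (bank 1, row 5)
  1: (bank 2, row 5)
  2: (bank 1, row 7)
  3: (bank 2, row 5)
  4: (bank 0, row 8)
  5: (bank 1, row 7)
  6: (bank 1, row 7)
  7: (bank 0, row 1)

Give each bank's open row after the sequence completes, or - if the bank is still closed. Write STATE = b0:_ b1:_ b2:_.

step 0: bank1 5->5 [HIT]
step 1: bank2 None->5 [EMPTY]
step 2: bank1 5->7 [CONFLICT]
step 3: bank2 5->5 [HIT]
step 4: bank0 None->8 [EMPTY]
step 5: bank1 7->7 [HIT]
step 6: bank1 7->7 [HIT]
step 7: bank0 8->1 [CONFLICT]

STATE = b0:1 b1:7 b2:5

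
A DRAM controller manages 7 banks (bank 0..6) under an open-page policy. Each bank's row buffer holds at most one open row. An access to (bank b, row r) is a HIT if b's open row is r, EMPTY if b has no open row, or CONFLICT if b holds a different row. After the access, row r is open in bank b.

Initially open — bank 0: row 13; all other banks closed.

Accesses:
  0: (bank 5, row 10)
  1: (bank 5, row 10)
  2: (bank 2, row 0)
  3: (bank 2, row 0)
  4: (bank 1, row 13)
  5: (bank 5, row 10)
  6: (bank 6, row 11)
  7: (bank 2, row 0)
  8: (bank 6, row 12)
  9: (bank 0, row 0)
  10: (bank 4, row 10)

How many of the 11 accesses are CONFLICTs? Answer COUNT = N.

COUNT = 2

step 0: bank5 None->10 [EMPTY]
step 1: bank5 10->10 [HIT]
step 2: bank2 None->0 [EMPTY]
step 3: bank2 0->0 [HIT]
step 4: bank1 None->13 [EMPTY]
step 5: bank5 10->10 [HIT]
step 6: bank6 None->11 [EMPTY]
step 7: bank2 0->0 [HIT]
step 8: bank6 11->12 [CONFLICT]
step 9: bank0 13->0 [CONFLICT]
step 10: bank4 None->10 [EMPTY]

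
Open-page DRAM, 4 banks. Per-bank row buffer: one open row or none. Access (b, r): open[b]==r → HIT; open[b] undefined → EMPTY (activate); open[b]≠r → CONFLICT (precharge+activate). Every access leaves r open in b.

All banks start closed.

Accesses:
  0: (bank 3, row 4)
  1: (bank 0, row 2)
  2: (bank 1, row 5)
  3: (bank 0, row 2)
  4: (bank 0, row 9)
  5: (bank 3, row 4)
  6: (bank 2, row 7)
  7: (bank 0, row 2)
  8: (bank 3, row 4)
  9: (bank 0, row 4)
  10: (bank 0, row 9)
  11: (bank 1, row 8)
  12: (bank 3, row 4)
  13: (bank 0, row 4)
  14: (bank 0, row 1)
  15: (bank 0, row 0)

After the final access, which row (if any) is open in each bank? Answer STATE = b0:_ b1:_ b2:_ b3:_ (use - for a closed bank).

0: bank 3 row 4 — prev None → EMPTY
1: bank 0 row 2 — prev None → EMPTY
2: bank 1 row 5 — prev None → EMPTY
3: bank 0 row 2 — prev 2 → HIT
4: bank 0 row 9 — prev 2 → CONFLICT
5: bank 3 row 4 — prev 4 → HIT
6: bank 2 row 7 — prev None → EMPTY
7: bank 0 row 2 — prev 9 → CONFLICT
8: bank 3 row 4 — prev 4 → HIT
9: bank 0 row 4 — prev 2 → CONFLICT
10: bank 0 row 9 — prev 4 → CONFLICT
11: bank 1 row 8 — prev 5 → CONFLICT
12: bank 3 row 4 — prev 4 → HIT
13: bank 0 row 4 — prev 9 → CONFLICT
14: bank 0 row 1 — prev 4 → CONFLICT
15: bank 0 row 0 — prev 1 → CONFLICT

STATE = b0:0 b1:8 b2:7 b3:4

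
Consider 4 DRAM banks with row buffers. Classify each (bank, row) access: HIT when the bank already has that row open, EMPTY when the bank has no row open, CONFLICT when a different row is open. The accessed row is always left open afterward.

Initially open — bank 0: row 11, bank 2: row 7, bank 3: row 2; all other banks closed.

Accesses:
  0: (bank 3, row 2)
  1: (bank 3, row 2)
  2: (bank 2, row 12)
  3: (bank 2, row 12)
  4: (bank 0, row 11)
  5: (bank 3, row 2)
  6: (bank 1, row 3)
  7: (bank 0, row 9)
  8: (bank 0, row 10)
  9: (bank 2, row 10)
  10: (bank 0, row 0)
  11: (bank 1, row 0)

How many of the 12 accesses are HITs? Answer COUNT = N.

COUNT = 5

  [0] b3 r2: had r2 ⇒ H
  [1] b3 r2: had r2 ⇒ H
  [2] b2 r12: had r7 ⇒ C
  [3] b2 r12: had r12 ⇒ H
  [4] b0 r11: had r11 ⇒ H
  [5] b3 r2: had r2 ⇒ H
  [6] b1 r3: no row ⇒ E
  [7] b0 r9: had r11 ⇒ C
  [8] b0 r10: had r9 ⇒ C
  [9] b2 r10: had r12 ⇒ C
  [10] b0 r0: had r10 ⇒ C
  [11] b1 r0: had r3 ⇒ C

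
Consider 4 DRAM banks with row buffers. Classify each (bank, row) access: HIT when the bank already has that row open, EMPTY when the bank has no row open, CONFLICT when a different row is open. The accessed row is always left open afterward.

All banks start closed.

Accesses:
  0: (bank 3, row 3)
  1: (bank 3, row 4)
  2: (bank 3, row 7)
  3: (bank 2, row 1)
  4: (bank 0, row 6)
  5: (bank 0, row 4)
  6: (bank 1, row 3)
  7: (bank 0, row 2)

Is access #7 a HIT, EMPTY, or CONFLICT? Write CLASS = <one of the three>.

CLASS = CONFLICT

0: bank 3 row 3 — prev None → EMPTY
1: bank 3 row 4 — prev 3 → CONFLICT
2: bank 3 row 7 — prev 4 → CONFLICT
3: bank 2 row 1 — prev None → EMPTY
4: bank 0 row 6 — prev None → EMPTY
5: bank 0 row 4 — prev 6 → CONFLICT
6: bank 1 row 3 — prev None → EMPTY
7: bank 0 row 2 — prev 4 → CONFLICT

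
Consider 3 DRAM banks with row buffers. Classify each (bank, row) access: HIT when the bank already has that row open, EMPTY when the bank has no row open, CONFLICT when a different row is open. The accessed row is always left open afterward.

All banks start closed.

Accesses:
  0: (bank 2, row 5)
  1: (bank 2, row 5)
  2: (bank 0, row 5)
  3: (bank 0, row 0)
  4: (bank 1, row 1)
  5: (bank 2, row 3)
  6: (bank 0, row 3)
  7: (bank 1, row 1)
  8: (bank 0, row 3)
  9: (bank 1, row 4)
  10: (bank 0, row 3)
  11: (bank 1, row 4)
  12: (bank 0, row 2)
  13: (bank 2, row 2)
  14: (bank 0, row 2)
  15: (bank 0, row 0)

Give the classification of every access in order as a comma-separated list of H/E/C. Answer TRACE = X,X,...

#0 (2,5) E
#1 (2,5) H  (was 5)
#2 (0,5) E
#3 (0,0) C  (was 5)
#4 (1,1) E
#5 (2,3) C  (was 5)
#6 (0,3) C  (was 0)
#7 (1,1) H  (was 1)
#8 (0,3) H  (was 3)
#9 (1,4) C  (was 1)
#10 (0,3) H  (was 3)
#11 (1,4) H  (was 4)
#12 (0,2) C  (was 3)
#13 (2,2) C  (was 3)
#14 (0,2) H  (was 2)
#15 (0,0) C  (was 2)

TRACE = E,H,E,C,E,C,C,H,H,C,H,H,C,C,H,C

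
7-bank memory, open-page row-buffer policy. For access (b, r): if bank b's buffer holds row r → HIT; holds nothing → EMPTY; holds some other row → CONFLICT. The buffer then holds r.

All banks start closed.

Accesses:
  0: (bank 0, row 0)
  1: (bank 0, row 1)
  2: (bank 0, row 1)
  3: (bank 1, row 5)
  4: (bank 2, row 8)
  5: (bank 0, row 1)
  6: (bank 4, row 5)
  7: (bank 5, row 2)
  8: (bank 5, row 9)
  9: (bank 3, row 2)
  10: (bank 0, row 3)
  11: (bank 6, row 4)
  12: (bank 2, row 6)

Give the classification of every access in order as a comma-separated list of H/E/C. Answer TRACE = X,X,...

0: bank 0 row 0 — prev None → EMPTY
1: bank 0 row 1 — prev 0 → CONFLICT
2: bank 0 row 1 — prev 1 → HIT
3: bank 1 row 5 — prev None → EMPTY
4: bank 2 row 8 — prev None → EMPTY
5: bank 0 row 1 — prev 1 → HIT
6: bank 4 row 5 — prev None → EMPTY
7: bank 5 row 2 — prev None → EMPTY
8: bank 5 row 9 — prev 2 → CONFLICT
9: bank 3 row 2 — prev None → EMPTY
10: bank 0 row 3 — prev 1 → CONFLICT
11: bank 6 row 4 — prev None → EMPTY
12: bank 2 row 6 — prev 8 → CONFLICT

TRACE = E,C,H,E,E,H,E,E,C,E,C,E,C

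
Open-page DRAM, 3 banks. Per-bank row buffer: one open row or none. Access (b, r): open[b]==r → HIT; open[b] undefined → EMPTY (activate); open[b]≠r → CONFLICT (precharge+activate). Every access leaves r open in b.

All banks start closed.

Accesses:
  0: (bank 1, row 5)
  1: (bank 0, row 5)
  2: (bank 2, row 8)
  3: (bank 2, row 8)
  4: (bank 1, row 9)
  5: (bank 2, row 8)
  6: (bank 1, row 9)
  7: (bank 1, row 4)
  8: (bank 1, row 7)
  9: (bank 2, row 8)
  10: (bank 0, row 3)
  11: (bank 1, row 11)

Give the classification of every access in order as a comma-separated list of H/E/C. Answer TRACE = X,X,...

TRACE = E,E,E,H,C,H,H,C,C,H,C,C

  [0] b1 r5: no row ⇒ E
  [1] b0 r5: no row ⇒ E
  [2] b2 r8: no row ⇒ E
  [3] b2 r8: had r8 ⇒ H
  [4] b1 r9: had r5 ⇒ C
  [5] b2 r8: had r8 ⇒ H
  [6] b1 r9: had r9 ⇒ H
  [7] b1 r4: had r9 ⇒ C
  [8] b1 r7: had r4 ⇒ C
  [9] b2 r8: had r8 ⇒ H
  [10] b0 r3: had r5 ⇒ C
  [11] b1 r11: had r7 ⇒ C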